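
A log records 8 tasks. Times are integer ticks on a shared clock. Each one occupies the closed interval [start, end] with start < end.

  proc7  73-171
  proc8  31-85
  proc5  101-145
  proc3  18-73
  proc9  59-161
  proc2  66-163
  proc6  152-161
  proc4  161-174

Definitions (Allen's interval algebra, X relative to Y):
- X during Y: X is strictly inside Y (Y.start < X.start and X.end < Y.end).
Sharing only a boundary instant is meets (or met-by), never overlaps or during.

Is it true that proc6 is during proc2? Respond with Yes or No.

Yes

proc6 = [152, 161], proc2 = [66, 163].
Actual relation of proc6 to proc2: during.
Asked whether 'during' holds → Yes.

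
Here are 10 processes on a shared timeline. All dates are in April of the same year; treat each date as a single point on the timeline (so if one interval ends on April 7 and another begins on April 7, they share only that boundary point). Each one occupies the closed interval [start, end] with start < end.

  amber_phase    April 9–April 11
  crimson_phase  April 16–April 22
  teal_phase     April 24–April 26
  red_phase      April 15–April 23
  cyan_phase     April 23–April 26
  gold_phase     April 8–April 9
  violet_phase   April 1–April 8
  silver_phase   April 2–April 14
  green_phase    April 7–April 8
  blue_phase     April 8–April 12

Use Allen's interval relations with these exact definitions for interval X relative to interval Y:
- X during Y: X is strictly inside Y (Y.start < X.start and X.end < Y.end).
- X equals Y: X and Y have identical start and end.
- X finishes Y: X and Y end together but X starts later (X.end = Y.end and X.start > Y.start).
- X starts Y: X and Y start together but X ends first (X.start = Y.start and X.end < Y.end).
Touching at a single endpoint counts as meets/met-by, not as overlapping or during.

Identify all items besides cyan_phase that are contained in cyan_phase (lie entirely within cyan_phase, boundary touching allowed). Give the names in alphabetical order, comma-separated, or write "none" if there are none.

teal_phase

Target cyan_phase = [April 23, April 26].
amber_phase [April 9, April 11] → before → no.
blue_phase [April 8, April 12] → before → no.
crimson_phase [April 16, April 22] → before → no.
gold_phase [April 8, April 9] → before → no.
green_phase [April 7, April 8] → before → no.
red_phase [April 15, April 23] → meets → no.
silver_phase [April 2, April 14] → before → no.
teal_phase [April 24, April 26] → finishes → yes.
violet_phase [April 1, April 8] → before → no.
Result: teal_phase.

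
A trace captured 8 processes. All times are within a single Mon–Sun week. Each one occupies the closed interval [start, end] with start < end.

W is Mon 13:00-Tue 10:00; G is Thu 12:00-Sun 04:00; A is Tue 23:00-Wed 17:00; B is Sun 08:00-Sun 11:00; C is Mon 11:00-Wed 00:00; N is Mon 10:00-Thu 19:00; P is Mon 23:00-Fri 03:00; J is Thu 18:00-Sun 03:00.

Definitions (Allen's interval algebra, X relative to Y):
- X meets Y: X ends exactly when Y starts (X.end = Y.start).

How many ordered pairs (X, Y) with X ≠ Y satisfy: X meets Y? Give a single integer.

0

Checking all 56 ordered pairs for relation 'meets'; matching pairs in alphabetical order:
No pair satisfies it.
Count: 0.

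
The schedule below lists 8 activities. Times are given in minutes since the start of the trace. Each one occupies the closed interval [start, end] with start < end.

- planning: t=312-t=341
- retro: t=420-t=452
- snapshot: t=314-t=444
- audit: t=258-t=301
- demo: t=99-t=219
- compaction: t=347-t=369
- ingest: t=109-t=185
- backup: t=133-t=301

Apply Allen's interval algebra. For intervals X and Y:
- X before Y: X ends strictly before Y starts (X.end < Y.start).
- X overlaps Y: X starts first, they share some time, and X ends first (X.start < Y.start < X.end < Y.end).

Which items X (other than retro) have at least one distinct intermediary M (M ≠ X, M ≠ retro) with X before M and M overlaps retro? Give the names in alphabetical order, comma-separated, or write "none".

Target retro = [t=420, t=452].
Intermediaries M with M overlaps retro: snapshot.
Via snapshot — items with X before snapshot: audit, backup, demo, ingest.
Union: audit, backup, demo, ingest.

audit, backup, demo, ingest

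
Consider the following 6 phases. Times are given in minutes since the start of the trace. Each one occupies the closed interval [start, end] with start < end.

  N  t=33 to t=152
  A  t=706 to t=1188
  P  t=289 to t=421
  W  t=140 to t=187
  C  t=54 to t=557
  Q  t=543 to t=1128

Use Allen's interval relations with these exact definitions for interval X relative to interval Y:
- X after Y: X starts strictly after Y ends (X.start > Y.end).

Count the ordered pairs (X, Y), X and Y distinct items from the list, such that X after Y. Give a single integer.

Checking all 30 ordered pairs for relation 'after'; matching pairs in alphabetical order:
(A, C): A after C ✓
(A, N): A after N ✓
(A, P): A after P ✓
(A, W): A after W ✓
(P, N): P after N ✓
(P, W): P after W ✓
(Q, N): Q after N ✓
(Q, P): Q after P ✓
(Q, W): Q after W ✓
Count: 9.

9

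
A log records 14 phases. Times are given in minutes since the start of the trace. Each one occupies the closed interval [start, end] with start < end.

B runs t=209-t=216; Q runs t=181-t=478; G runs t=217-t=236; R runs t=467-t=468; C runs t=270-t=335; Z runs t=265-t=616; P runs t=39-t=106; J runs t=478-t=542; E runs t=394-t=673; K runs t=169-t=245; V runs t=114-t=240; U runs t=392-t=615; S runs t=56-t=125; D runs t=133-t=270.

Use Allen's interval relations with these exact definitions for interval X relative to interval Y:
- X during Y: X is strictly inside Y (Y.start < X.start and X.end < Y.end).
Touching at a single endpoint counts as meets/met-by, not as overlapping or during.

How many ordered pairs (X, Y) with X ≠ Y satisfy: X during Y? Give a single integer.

19

Checking all 182 ordered pairs for relation 'during'; matching pairs in alphabetical order:
(B, D): B during D ✓
(B, K): B during K ✓
(B, Q): B during Q ✓
(B, V): B during V ✓
(C, Q): C during Q ✓
(C, Z): C during Z ✓
(G, D): G during D ✓
(G, K): G during K ✓
(G, Q): G during Q ✓
(G, V): G during V ✓
(J, E): J during E ✓
(J, U): J during U ✓
(J, Z): J during Z ✓
(K, D): K during D ✓
(R, E): R during E ✓
(R, Q): R during Q ✓
(R, U): R during U ✓
(R, Z): R during Z ✓
(U, Z): U during Z ✓
Count: 19.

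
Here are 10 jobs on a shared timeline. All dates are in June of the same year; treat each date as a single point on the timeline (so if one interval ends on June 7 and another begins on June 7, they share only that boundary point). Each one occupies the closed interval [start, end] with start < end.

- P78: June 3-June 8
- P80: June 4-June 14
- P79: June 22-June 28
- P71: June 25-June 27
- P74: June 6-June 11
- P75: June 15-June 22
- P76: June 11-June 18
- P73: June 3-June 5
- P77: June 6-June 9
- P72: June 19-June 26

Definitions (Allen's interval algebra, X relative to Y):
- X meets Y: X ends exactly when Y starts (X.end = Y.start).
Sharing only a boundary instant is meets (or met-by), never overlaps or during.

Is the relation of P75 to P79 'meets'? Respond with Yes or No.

P75 = [June 15, June 22], P79 = [June 22, June 28].
Actual relation of P75 to P79: meets.
Asked whether 'meets' holds → Yes.

Yes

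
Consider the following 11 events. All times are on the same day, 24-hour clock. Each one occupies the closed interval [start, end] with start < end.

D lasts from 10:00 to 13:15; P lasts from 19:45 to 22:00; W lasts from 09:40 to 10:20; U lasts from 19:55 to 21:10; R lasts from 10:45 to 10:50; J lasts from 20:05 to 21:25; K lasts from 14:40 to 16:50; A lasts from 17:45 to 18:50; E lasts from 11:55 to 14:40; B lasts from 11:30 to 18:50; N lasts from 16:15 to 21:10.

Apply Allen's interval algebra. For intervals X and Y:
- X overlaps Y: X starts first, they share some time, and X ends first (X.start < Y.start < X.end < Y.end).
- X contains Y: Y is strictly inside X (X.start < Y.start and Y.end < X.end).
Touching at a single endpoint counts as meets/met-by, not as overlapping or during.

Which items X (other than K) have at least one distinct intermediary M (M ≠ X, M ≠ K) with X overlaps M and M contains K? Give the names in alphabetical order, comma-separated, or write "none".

Target K = [14:40, 16:50].
Intermediaries M with M contains K: B.
Via B — items with X overlaps B: D.
Union: D.

D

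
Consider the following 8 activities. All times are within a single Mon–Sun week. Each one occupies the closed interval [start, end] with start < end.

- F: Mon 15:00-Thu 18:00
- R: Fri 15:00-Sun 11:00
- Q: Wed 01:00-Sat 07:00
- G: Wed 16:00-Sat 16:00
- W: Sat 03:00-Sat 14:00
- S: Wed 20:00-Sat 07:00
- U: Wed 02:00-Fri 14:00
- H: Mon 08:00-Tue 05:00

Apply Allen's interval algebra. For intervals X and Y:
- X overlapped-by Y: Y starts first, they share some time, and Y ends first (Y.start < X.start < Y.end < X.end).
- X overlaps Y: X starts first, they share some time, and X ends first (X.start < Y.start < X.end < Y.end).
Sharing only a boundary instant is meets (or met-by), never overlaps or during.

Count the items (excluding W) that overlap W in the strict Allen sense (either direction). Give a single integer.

Target W = [Sat 03:00, Sat 14:00].
F [Mon 15:00, Thu 18:00] → before → no.
G [Wed 16:00, Sat 16:00] → contains → no.
H [Mon 08:00, Tue 05:00] → before → no.
Q [Wed 01:00, Sat 07:00] → overlaps → counts.
R [Fri 15:00, Sun 11:00] → contains → no.
S [Wed 20:00, Sat 07:00] → overlaps → counts.
U [Wed 02:00, Fri 14:00] → before → no.
Total: 2.

2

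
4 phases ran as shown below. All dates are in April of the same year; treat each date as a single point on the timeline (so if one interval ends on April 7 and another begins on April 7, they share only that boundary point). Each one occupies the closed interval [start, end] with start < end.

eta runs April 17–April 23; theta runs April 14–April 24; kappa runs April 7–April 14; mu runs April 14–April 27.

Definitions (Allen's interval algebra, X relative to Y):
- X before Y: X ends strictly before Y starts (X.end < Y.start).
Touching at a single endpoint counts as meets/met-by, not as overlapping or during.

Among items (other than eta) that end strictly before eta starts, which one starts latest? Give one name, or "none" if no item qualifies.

kappa

Target eta = [April 17, April 23].
kappa [April 7, April 14] → before → candidate.
mu [April 14, April 27] → contains → excluded.
theta [April 14, April 24] → contains → excluded.
Among candidates, latest start is April 7 → kappa.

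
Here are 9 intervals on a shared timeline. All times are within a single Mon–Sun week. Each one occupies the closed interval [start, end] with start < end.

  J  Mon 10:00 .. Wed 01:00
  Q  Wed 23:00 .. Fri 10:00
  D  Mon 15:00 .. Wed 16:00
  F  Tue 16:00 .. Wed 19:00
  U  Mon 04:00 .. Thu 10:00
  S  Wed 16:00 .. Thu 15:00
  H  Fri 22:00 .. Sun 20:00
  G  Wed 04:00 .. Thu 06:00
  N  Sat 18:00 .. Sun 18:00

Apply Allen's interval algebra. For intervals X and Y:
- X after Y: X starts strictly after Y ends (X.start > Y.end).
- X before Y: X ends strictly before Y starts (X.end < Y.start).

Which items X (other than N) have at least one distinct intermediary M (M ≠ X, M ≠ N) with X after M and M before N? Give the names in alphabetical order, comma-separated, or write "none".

G, H, Q, S

Target N = [Sat 18:00, Sun 18:00].
Intermediaries M with M before N: D, F, G, J, Q, S, U.
Via D — items with X after D: H, Q.
Via F — items with X after F: H, Q.
Via G — items with X after G: H.
Via J — items with X after J: G, H, Q, S.
Via Q — items with X after Q: H.
Via S — items with X after S: H.
Via U — items with X after U: H.
Union: G, H, Q, S.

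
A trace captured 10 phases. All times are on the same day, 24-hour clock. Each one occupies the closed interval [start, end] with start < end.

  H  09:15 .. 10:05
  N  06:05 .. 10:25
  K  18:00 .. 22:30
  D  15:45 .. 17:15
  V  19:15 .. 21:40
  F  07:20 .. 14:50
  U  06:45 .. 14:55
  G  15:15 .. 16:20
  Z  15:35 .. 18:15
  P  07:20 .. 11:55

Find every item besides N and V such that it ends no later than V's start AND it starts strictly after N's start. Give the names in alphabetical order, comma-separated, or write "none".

D, F, G, H, P, U, Z

Conditions: its end is no later than V's start (X.end <= 19:15) AND its start is strictly after N's start (X.start > 06:05).
D: end 17:15 <= 19:15? ✓; start 15:45 > 06:05? ✓ → yes.
F: end 14:50 <= 19:15? ✓; start 07:20 > 06:05? ✓ → yes.
G: end 16:20 <= 19:15? ✓; start 15:15 > 06:05? ✓ → yes.
H: end 10:05 <= 19:15? ✓; start 09:15 > 06:05? ✓ → yes.
K: end 22:30 <= 19:15? ✗; start 18:00 > 06:05? ✓ → no.
P: end 11:55 <= 19:15? ✓; start 07:20 > 06:05? ✓ → yes.
U: end 14:55 <= 19:15? ✓; start 06:45 > 06:05? ✓ → yes.
Z: end 18:15 <= 19:15? ✓; start 15:35 > 06:05? ✓ → yes.
Result: D, F, G, H, P, U, Z.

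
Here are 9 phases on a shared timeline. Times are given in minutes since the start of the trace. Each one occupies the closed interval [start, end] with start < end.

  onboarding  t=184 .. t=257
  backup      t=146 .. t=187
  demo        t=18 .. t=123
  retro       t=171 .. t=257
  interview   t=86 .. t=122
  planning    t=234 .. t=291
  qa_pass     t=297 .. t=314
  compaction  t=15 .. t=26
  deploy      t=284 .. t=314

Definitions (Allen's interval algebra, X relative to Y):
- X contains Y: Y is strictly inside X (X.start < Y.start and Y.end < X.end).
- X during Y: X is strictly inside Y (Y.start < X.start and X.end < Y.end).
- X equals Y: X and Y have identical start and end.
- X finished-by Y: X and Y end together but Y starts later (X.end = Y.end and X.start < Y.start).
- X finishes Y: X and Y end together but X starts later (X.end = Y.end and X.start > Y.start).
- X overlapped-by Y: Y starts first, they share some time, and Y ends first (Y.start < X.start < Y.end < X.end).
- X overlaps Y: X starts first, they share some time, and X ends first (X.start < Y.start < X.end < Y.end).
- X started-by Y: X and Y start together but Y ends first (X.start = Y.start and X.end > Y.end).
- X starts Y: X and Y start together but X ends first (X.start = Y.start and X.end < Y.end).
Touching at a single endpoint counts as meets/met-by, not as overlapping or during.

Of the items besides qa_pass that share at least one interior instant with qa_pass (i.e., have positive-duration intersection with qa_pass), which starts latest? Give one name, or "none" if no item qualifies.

Target qa_pass = [t=297, t=314].
backup [t=146, t=187] → before → excluded.
compaction [t=15, t=26] → before → excluded.
demo [t=18, t=123] → before → excluded.
deploy [t=284, t=314] → finished-by → candidate.
interview [t=86, t=122] → before → excluded.
onboarding [t=184, t=257] → before → excluded.
planning [t=234, t=291] → before → excluded.
retro [t=171, t=257] → before → excluded.
Among candidates, latest start is t=284 → deploy.

deploy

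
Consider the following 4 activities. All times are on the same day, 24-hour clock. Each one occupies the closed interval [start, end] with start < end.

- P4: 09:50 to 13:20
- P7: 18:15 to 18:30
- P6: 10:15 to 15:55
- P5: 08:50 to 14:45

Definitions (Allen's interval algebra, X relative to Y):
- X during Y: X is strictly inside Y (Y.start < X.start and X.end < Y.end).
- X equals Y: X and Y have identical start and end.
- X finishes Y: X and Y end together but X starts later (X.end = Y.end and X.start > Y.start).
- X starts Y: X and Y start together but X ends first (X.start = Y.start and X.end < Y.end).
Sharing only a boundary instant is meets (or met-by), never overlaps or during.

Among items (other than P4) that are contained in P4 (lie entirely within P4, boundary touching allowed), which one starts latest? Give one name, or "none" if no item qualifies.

Target P4 = [09:50, 13:20].
P5 [08:50, 14:45] → contains → excluded.
P6 [10:15, 15:55] → overlapped-by → excluded.
P7 [18:15, 18:30] → after → excluded.
No candidates → none.

none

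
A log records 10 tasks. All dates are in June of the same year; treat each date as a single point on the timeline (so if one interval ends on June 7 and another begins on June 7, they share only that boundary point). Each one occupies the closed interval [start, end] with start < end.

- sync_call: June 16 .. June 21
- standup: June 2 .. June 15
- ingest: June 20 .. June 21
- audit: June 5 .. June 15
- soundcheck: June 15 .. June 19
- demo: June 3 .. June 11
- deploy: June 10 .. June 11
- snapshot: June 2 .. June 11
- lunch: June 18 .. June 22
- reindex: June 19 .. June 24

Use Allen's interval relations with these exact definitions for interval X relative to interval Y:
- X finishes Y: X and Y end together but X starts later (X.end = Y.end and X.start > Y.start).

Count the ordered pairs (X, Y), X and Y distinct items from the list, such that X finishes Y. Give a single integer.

Checking all 90 ordered pairs for relation 'finishes'; matching pairs in alphabetical order:
(audit, standup): audit finishes standup ✓
(demo, snapshot): demo finishes snapshot ✓
(deploy, demo): deploy finishes demo ✓
(deploy, snapshot): deploy finishes snapshot ✓
(ingest, sync_call): ingest finishes sync_call ✓
Count: 5.

5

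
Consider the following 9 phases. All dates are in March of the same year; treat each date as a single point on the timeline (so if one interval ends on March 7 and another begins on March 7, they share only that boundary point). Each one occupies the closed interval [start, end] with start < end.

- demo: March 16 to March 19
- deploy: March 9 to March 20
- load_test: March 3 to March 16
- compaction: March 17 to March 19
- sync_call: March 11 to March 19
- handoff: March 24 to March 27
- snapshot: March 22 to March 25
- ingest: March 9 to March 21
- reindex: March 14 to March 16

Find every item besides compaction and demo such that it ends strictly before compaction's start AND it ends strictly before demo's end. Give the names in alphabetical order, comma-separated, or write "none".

Conditions: its end is strictly before compaction's start (X.end < March 17) AND its end is strictly before demo's end (X.end < March 19).
deploy: end March 20 < March 17? ✗; end March 20 < March 19? ✗ → no.
handoff: end March 27 < March 17? ✗; end March 27 < March 19? ✗ → no.
ingest: end March 21 < March 17? ✗; end March 21 < March 19? ✗ → no.
load_test: end March 16 < March 17? ✓; end March 16 < March 19? ✓ → yes.
reindex: end March 16 < March 17? ✓; end March 16 < March 19? ✓ → yes.
snapshot: end March 25 < March 17? ✗; end March 25 < March 19? ✗ → no.
sync_call: end March 19 < March 17? ✗; end March 19 < March 19? ✗ → no.
Result: load_test, reindex.

load_test, reindex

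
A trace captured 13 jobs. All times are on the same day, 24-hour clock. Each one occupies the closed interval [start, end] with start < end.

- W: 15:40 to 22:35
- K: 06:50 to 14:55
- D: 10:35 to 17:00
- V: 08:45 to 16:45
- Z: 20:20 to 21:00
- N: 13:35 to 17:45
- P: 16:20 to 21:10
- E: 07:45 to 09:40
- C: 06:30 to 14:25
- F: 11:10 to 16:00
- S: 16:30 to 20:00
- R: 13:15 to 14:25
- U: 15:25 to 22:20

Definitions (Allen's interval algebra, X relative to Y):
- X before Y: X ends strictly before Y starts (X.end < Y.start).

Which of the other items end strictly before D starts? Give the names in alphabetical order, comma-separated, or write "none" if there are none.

E

Target D = [10:35, 17:00].
C [06:30, 14:25] → overlaps → no.
E [07:45, 09:40] → before → yes.
F [11:10, 16:00] → during → no.
K [06:50, 14:55] → overlaps → no.
N [13:35, 17:45] → overlapped-by → no.
P [16:20, 21:10] → overlapped-by → no.
R [13:15, 14:25] → during → no.
S [16:30, 20:00] → overlapped-by → no.
U [15:25, 22:20] → overlapped-by → no.
V [08:45, 16:45] → overlaps → no.
W [15:40, 22:35] → overlapped-by → no.
Z [20:20, 21:00] → after → no.
Result: E.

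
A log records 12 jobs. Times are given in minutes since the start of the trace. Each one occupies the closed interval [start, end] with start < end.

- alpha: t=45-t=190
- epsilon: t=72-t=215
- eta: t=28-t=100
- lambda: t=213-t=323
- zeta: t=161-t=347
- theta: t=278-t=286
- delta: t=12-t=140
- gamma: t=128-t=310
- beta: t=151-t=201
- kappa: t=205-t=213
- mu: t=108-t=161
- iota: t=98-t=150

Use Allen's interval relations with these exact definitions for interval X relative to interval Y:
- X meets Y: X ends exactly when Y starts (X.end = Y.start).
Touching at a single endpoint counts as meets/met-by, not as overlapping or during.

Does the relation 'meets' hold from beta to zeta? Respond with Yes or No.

beta = [t=151, t=201], zeta = [t=161, t=347].
Actual relation of beta to zeta: overlaps.
Asked whether 'meets' holds → No.

No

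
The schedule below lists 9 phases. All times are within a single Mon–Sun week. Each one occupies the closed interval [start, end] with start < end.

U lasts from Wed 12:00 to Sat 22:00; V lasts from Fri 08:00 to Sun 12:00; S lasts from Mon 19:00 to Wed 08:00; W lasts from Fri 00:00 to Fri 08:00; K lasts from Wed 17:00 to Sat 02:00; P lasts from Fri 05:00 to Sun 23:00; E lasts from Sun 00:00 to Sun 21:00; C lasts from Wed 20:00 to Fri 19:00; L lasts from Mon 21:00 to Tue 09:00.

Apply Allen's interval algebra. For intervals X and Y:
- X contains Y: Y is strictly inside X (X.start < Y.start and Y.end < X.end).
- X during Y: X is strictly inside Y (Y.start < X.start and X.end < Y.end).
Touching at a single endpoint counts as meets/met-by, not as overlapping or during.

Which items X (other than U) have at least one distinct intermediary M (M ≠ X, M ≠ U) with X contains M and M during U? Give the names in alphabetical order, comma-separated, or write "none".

Target U = [Wed 12:00, Sat 22:00].
Intermediaries M with M during U: C, K, W.
Via C — items with X contains C: K.
Via K — items with X contains K: none.
Via W — items with X contains W: C, K.
Union: C, K.

C, K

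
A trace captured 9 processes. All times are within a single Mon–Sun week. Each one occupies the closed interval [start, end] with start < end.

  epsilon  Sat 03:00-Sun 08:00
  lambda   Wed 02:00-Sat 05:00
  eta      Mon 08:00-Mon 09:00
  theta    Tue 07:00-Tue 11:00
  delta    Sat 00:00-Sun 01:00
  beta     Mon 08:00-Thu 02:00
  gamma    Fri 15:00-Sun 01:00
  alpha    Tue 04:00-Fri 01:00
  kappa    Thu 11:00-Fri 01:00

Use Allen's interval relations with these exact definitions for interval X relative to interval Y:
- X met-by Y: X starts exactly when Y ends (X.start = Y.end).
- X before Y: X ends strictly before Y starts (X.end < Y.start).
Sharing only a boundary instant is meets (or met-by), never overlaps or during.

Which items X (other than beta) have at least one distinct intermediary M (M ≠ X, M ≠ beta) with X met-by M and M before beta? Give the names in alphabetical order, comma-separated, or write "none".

none

Target beta = [Mon 08:00, Thu 02:00].
Intermediaries M with M before beta: none.
Union: none.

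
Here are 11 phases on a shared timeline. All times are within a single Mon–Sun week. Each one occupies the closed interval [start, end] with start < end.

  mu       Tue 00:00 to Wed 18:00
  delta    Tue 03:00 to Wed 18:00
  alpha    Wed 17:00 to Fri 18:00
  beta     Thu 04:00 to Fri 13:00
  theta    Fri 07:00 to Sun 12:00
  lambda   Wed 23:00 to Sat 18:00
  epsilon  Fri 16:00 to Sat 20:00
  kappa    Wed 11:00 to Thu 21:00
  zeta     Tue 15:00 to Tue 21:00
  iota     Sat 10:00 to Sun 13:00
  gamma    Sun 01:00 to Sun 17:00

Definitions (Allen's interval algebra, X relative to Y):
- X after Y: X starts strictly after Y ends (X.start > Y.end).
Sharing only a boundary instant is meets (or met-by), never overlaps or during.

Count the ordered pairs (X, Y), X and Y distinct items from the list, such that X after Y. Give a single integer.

31

Checking all 110 ordered pairs for relation 'after'; matching pairs in alphabetical order:
(alpha, zeta): alpha after zeta ✓
(beta, delta): beta after delta ✓
(beta, mu): beta after mu ✓
(beta, zeta): beta after zeta ✓
(epsilon, beta): epsilon after beta ✓
(epsilon, delta): epsilon after delta ✓
(epsilon, kappa): epsilon after kappa ✓
(epsilon, mu): epsilon after mu ✓
(epsilon, zeta): epsilon after zeta ✓
(gamma, alpha): gamma after alpha ✓
(gamma, beta): gamma after beta ✓
(gamma, delta): gamma after delta ✓
(gamma, epsilon): gamma after epsilon ✓
(gamma, kappa): gamma after kappa ✓
(gamma, lambda): gamma after lambda ✓
(gamma, mu): gamma after mu ✓
(gamma, zeta): gamma after zeta ✓
(iota, alpha): iota after alpha ✓
(iota, beta): iota after beta ✓
(iota, delta): iota after delta ✓
(iota, kappa): iota after kappa ✓
(iota, mu): iota after mu ✓
(iota, zeta): iota after zeta ✓
(kappa, zeta): kappa after zeta ✓
... plus 7 further pairs not listed.
Count: 31.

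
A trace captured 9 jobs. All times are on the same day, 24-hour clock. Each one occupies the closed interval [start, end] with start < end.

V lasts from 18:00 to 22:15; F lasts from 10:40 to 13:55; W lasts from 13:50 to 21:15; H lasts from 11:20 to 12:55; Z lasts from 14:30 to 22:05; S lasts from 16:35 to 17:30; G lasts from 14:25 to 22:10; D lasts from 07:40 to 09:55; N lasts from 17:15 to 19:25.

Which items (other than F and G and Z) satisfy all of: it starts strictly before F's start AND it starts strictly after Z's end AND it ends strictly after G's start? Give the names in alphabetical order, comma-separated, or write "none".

Conditions: its start is strictly before F's start (X.start < 10:40) AND its start is strictly after Z's end (X.start > 22:05) AND its end is strictly after G's start (X.end > 14:25).
D: start 07:40 < 10:40? ✓; start 07:40 > 22:05? ✗; end 09:55 > 14:25? ✗ → no.
H: start 11:20 < 10:40? ✗; start 11:20 > 22:05? ✗; end 12:55 > 14:25? ✗ → no.
N: start 17:15 < 10:40? ✗; start 17:15 > 22:05? ✗; end 19:25 > 14:25? ✓ → no.
S: start 16:35 < 10:40? ✗; start 16:35 > 22:05? ✗; end 17:30 > 14:25? ✓ → no.
V: start 18:00 < 10:40? ✗; start 18:00 > 22:05? ✗; end 22:15 > 14:25? ✓ → no.
W: start 13:50 < 10:40? ✗; start 13:50 > 22:05? ✗; end 21:15 > 14:25? ✓ → no.
Result: none.

none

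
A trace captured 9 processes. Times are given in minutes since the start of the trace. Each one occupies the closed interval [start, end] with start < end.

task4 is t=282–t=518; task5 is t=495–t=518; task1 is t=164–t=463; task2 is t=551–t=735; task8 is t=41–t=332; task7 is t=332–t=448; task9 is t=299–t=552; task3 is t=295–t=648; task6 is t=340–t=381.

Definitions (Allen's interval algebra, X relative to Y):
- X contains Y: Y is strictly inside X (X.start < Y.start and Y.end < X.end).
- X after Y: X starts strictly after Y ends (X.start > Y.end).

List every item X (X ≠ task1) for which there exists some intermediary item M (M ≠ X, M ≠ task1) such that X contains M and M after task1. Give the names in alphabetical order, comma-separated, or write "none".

Target task1 = [t=164, t=463].
Intermediaries M with M after task1: task2, task5.
Via task2 — items with X contains task2: none.
Via task5 — items with X contains task5: task3, task9.
Union: task3, task9.

task3, task9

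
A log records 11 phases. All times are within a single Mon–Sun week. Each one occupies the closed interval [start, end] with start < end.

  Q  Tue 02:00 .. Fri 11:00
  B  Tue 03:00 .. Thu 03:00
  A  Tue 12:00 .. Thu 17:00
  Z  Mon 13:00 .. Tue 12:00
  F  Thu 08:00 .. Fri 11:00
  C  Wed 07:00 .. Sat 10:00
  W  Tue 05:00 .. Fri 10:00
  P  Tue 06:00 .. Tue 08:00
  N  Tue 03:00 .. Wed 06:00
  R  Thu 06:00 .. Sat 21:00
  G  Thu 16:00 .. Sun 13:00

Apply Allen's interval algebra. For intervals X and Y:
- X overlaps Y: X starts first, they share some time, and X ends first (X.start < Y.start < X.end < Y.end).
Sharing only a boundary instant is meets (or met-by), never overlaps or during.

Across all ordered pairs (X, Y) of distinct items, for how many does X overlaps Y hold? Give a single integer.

24

Checking all 110 ordered pairs for relation 'overlaps'; matching pairs in alphabetical order:
(A, C): A overlaps C ✓
(A, F): A overlaps F ✓
(A, G): A overlaps G ✓
(A, R): A overlaps R ✓
(B, A): B overlaps A ✓
(B, C): B overlaps C ✓
(B, W): B overlaps W ✓
(C, G): C overlaps G ✓
(C, R): C overlaps R ✓
(F, G): F overlaps G ✓
(N, A): N overlaps A ✓
(N, W): N overlaps W ✓
(Q, C): Q overlaps C ✓
(Q, G): Q overlaps G ✓
(Q, R): Q overlaps R ✓
(R, G): R overlaps G ✓
(W, C): W overlaps C ✓
(W, F): W overlaps F ✓
(W, G): W overlaps G ✓
(W, R): W overlaps R ✓
(Z, B): Z overlaps B ✓
(Z, N): Z overlaps N ✓
(Z, Q): Z overlaps Q ✓
(Z, W): Z overlaps W ✓
Count: 24.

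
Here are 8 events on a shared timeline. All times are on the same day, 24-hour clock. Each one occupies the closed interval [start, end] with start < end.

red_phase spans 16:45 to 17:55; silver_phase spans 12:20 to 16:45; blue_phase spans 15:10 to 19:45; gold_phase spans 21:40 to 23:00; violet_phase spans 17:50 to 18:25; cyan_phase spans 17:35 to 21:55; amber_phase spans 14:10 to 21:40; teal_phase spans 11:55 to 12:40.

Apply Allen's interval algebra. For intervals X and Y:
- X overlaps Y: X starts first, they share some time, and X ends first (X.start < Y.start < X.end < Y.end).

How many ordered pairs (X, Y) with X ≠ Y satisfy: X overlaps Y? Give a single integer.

8

Checking all 56 ordered pairs for relation 'overlaps'; matching pairs in alphabetical order:
(amber_phase, cyan_phase): amber_phase overlaps cyan_phase ✓
(blue_phase, cyan_phase): blue_phase overlaps cyan_phase ✓
(cyan_phase, gold_phase): cyan_phase overlaps gold_phase ✓
(red_phase, cyan_phase): red_phase overlaps cyan_phase ✓
(red_phase, violet_phase): red_phase overlaps violet_phase ✓
(silver_phase, amber_phase): silver_phase overlaps amber_phase ✓
(silver_phase, blue_phase): silver_phase overlaps blue_phase ✓
(teal_phase, silver_phase): teal_phase overlaps silver_phase ✓
Count: 8.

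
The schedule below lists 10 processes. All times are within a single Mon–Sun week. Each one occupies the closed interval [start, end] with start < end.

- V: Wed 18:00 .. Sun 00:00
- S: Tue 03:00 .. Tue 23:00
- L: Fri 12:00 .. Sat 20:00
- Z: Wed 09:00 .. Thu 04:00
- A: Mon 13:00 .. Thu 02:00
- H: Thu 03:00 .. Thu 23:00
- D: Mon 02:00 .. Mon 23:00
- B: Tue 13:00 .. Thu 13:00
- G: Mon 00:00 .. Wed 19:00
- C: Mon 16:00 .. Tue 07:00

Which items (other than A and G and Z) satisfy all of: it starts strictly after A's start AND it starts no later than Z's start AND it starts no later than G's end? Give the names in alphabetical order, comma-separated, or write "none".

Conditions: its start is strictly after A's start (X.start > Mon 13:00) AND its start is no later than Z's start (X.start <= Wed 09:00) AND its start is no later than G's end (X.start <= Wed 19:00).
B: start Tue 13:00 > Mon 13:00? ✓; start Tue 13:00 <= Wed 09:00? ✓; start Tue 13:00 <= Wed 19:00? ✓ → yes.
C: start Mon 16:00 > Mon 13:00? ✓; start Mon 16:00 <= Wed 09:00? ✓; start Mon 16:00 <= Wed 19:00? ✓ → yes.
D: start Mon 02:00 > Mon 13:00? ✗; start Mon 02:00 <= Wed 09:00? ✓; start Mon 02:00 <= Wed 19:00? ✓ → no.
H: start Thu 03:00 > Mon 13:00? ✓; start Thu 03:00 <= Wed 09:00? ✗; start Thu 03:00 <= Wed 19:00? ✗ → no.
L: start Fri 12:00 > Mon 13:00? ✓; start Fri 12:00 <= Wed 09:00? ✗; start Fri 12:00 <= Wed 19:00? ✗ → no.
S: start Tue 03:00 > Mon 13:00? ✓; start Tue 03:00 <= Wed 09:00? ✓; start Tue 03:00 <= Wed 19:00? ✓ → yes.
V: start Wed 18:00 > Mon 13:00? ✓; start Wed 18:00 <= Wed 09:00? ✗; start Wed 18:00 <= Wed 19:00? ✓ → no.
Result: B, C, S.

B, C, S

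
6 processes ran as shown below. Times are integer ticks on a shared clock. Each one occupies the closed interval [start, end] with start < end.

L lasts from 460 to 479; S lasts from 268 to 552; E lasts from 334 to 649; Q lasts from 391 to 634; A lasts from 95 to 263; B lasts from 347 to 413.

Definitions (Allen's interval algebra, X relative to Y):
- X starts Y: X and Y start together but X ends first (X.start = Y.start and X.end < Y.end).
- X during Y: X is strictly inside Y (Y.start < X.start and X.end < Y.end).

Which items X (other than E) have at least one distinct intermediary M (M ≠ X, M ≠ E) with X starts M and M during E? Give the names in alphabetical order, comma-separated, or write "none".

Target E = [334, 649].
Intermediaries M with M during E: B, L, Q.
Via B — items with X starts B: none.
Via L — items with X starts L: none.
Via Q — items with X starts Q: none.
Union: none.

none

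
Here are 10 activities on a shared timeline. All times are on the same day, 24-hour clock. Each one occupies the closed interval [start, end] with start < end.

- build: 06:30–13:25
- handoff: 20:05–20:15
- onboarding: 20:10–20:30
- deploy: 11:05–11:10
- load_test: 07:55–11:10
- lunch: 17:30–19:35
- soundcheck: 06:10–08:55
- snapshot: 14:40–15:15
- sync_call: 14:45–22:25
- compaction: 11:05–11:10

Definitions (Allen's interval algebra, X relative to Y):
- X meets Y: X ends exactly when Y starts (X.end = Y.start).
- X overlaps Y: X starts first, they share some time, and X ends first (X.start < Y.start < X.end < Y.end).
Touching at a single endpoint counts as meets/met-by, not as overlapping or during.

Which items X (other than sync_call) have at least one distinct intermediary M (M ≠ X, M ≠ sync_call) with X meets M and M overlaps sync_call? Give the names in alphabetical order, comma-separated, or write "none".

none

Target sync_call = [14:45, 22:25].
Intermediaries M with M overlaps sync_call: snapshot.
Via snapshot — items with X meets snapshot: none.
Union: none.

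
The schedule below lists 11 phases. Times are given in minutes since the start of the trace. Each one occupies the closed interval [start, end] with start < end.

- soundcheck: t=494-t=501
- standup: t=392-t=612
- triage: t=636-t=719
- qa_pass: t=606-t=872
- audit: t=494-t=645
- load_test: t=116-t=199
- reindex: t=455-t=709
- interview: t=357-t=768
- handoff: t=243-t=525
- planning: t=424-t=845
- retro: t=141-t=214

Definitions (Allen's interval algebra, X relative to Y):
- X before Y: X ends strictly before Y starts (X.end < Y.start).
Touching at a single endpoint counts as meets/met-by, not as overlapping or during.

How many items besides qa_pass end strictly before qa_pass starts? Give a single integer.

Target qa_pass = [t=606, t=872].
audit [t=494, t=645] → overlaps → no.
handoff [t=243, t=525] → before → counts.
interview [t=357, t=768] → overlaps → no.
load_test [t=116, t=199] → before → counts.
planning [t=424, t=845] → overlaps → no.
reindex [t=455, t=709] → overlaps → no.
retro [t=141, t=214] → before → counts.
soundcheck [t=494, t=501] → before → counts.
standup [t=392, t=612] → overlaps → no.
triage [t=636, t=719] → during → no.
Total: 4.

4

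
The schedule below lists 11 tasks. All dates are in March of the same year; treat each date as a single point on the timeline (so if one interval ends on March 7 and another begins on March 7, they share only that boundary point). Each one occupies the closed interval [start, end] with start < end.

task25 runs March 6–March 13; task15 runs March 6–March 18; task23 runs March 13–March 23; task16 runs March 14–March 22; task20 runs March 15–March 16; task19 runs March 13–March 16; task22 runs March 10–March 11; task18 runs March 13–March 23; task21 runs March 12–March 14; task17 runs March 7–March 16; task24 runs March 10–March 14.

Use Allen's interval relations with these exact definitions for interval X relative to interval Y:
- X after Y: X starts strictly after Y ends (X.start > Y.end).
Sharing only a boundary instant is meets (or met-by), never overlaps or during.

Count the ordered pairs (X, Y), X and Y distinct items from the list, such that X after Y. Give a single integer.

10

Checking all 110 ordered pairs for relation 'after'; matching pairs in alphabetical order:
(task16, task22): task16 after task22 ✓
(task16, task25): task16 after task25 ✓
(task18, task22): task18 after task22 ✓
(task19, task22): task19 after task22 ✓
(task20, task21): task20 after task21 ✓
(task20, task22): task20 after task22 ✓
(task20, task24): task20 after task24 ✓
(task20, task25): task20 after task25 ✓
(task21, task22): task21 after task22 ✓
(task23, task22): task23 after task22 ✓
Count: 10.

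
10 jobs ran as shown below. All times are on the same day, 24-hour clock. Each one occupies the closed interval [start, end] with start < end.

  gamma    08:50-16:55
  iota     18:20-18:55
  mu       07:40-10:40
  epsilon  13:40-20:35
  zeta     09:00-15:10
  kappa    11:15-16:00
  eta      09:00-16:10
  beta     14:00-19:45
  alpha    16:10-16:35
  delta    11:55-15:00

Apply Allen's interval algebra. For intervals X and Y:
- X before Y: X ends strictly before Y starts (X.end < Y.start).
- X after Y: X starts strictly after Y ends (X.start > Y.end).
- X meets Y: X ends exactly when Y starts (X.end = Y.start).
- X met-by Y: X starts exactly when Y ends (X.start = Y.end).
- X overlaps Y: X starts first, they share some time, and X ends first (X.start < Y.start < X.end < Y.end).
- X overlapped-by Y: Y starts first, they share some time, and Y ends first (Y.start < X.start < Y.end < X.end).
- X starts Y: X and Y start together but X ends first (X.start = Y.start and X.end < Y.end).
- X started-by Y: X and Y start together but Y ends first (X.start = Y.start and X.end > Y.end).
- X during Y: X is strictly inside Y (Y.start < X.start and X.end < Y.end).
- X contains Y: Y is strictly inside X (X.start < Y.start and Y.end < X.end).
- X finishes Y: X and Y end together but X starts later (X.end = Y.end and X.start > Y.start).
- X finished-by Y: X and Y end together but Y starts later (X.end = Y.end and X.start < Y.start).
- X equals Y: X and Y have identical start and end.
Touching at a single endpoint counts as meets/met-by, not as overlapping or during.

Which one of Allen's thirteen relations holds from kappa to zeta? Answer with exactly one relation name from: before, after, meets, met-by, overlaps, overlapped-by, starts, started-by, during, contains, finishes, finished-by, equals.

overlapped-by

kappa = [11:15, 16:00]; zeta = [09:00, 15:10].
Compare endpoints: kappa.start > zeta.start, kappa.start < zeta.end, kappa.end > zeta.start, kappa.end > zeta.end.
That pattern is 'overlapped-by'.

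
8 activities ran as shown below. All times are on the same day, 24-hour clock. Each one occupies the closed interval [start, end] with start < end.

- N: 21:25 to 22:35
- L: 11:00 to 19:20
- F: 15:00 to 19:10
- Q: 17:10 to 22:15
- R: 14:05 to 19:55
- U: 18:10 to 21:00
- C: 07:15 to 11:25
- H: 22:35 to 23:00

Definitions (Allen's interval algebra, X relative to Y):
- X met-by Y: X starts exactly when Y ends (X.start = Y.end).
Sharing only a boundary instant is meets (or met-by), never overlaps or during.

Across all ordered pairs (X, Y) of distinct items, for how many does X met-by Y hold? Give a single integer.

1

Checking all 56 ordered pairs for relation 'met-by'; matching pairs in alphabetical order:
(H, N): H met-by N ✓
Count: 1.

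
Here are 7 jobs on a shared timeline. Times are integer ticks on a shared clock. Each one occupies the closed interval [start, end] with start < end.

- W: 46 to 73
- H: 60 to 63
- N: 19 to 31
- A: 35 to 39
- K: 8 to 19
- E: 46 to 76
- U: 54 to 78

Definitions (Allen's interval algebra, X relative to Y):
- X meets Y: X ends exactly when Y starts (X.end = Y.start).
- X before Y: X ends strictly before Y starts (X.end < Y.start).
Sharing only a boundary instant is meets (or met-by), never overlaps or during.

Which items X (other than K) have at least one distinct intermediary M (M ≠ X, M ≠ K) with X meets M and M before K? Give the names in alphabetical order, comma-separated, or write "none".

none

Target K = [8, 19].
Intermediaries M with M before K: none.
Union: none.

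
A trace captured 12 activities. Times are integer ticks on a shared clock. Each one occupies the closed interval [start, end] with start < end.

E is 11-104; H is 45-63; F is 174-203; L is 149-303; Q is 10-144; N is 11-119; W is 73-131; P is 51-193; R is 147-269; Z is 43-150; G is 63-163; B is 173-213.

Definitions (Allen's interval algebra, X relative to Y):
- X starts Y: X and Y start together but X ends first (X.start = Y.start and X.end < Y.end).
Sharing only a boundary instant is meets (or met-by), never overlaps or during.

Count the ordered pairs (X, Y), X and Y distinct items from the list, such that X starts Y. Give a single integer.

Checking all 132 ordered pairs for relation 'starts'; matching pairs in alphabetical order:
(E, N): E starts N ✓
Count: 1.

1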